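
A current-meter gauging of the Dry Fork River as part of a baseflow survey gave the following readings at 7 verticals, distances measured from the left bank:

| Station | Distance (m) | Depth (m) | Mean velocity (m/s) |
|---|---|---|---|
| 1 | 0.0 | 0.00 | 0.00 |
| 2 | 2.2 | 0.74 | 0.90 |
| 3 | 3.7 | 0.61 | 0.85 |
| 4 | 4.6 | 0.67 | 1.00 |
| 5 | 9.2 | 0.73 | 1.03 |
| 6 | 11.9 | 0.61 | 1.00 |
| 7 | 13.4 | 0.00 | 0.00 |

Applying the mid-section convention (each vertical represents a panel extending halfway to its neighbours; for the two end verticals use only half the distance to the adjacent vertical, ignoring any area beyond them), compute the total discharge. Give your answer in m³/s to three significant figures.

w_2 = (3.7 − 0.0)/2 = 1.85 m; q_2 = 0.90 × 0.74 × 1.85 = 1.232 m³/s
w_3 = (4.6 − 2.2)/2 = 1.2 m; q_3 = 0.85 × 0.61 × 1.2 = 0.6222 m³/s
w_4 = (9.2 − 3.7)/2 = 2.75 m; q_4 = 1.00 × 0.67 × 2.75 = 1.843 m³/s
w_5 = (11.9 − 4.6)/2 = 3.65 m; q_5 = 1.03 × 0.73 × 3.65 = 2.744 m³/s
w_6 = (13.4 − 9.2)/2 = 2.1 m; q_6 = 1.00 × 0.61 × 2.1 = 1.281 m³/s
Stations 1, 7 contribute zero (depth or velocity is 0).
Q = Σ qᵢ = 7.722 m³/s

7.72 m³/s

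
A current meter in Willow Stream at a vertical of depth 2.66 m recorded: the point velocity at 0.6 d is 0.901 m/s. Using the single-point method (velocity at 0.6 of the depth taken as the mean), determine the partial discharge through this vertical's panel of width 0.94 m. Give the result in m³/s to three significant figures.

2.25 m³/s

v̄ = v₀.₆ = 0.901 m/s
q = v̄ × d × w = 0.9010 × 2.66 × 0.94 = 2.253 m³/s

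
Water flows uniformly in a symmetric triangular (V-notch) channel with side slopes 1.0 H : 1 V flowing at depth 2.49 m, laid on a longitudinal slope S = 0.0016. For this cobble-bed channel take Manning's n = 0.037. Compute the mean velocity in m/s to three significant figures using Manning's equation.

A = z·y² = 1.0×2.49² = 6.200 m²
P = 2y√(1+z²) = 2×2.49×√(1+1.0²) = 7.043 m
R = A/P = 6.200/7.043 = 0.8803 m
Q = (1/n)·A·R^(2/3)·S^(1/2) = (1/0.037) × 6.200 × 0.8803^(2/3) × 0.0016^(1/2) = 6.157 m³/s
V = Q/A = 6.157/6.200 = 0.9930 m/s

0.993 m/s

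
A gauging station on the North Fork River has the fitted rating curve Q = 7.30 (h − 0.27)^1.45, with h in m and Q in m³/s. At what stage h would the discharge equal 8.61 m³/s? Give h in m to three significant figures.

h − h₀ = (Q/C)^(1/b) = (8.61/7.30)^(1/1.45) = 1.121 m
h = 0.27 + 1.121 = 1.391 m

1.39 m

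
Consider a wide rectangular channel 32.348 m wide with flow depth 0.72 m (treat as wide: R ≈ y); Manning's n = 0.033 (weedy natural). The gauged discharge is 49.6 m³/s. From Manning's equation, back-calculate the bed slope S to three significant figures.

0.00765

A = b·y = 32.348 × 0.72 = 23.29 m²
Wide channel: R ≈ y = 0.72 m
S = (Q·n / (1·A·R^(2/3)))² = (49.6×0.033 / (1×23.29×0.8033))² = 0.007653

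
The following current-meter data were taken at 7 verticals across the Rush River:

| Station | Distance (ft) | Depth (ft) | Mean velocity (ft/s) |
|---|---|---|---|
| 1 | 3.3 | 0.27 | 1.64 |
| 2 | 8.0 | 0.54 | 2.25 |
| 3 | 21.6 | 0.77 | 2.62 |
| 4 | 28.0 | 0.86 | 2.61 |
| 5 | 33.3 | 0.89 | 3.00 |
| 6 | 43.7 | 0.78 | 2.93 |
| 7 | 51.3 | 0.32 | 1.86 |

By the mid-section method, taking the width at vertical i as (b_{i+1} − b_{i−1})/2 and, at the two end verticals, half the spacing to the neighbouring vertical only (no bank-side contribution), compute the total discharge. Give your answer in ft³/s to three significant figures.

89.3 ft³/s

w_1 = (8.0 − 3.3)/2 = 2.35 ft; q_1 = 1.64 × 0.27 × 2.35 = 1.041 ft³/s
w_2 = (21.6 − 3.3)/2 = 9.15 ft; q_2 = 2.25 × 0.54 × 9.15 = 11.12 ft³/s
w_3 = (28.0 − 8.0)/2 = 10 ft; q_3 = 2.62 × 0.77 × 10 = 20.17 ft³/s
w_4 = (33.3 − 21.6)/2 = 5.85 ft; q_4 = 2.61 × 0.86 × 5.85 = 13.13 ft³/s
w_5 = (43.7 − 28.0)/2 = 7.85 ft; q_5 = 3.00 × 0.89 × 7.85 = 20.96 ft³/s
w_6 = (51.3 − 33.3)/2 = 9 ft; q_6 = 2.93 × 0.78 × 9 = 20.57 ft³/s
w_7 = (51.3 − 43.7)/2 = 3.8 ft; q_7 = 1.86 × 0.32 × 3.8 = 2.262 ft³/s
Q = Σ qᵢ = 89.25 ft³/s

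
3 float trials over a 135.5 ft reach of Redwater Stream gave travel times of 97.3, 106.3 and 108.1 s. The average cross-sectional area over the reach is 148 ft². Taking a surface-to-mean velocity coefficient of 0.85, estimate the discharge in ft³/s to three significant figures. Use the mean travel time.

164 ft³/s

t̄ = (97.3 + 106.3 + 108.1) / 3 = 103.9 s
v_surface = L / t̄ = 135.5 / 103.9 = 1.304 ft/s
v_mean = 0.85 × 1.304 = 1.109 ft/s
Q = A × v_mean = 148 × 1.109 = 164.1 ft³/s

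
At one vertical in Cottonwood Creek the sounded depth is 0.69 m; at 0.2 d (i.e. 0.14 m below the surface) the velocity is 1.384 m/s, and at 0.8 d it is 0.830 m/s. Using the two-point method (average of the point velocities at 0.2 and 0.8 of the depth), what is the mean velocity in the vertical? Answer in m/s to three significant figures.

1.11 m/s

v̄ = (1.384 + 0.830) / 2 = 1.107 m/s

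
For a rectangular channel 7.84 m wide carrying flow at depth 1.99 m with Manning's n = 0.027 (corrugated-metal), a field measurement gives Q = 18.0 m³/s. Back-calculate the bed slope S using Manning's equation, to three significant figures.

A = b·y = 7.84 × 1.99 = 15.60 m²
P = b + 2y = 7.84 + 2×1.99 = 11.82 m
R = A/P = 15.60/11.82 = 1.320 m
S = (Q·n / (1·A·R^(2/3)))² = (18.0×0.027 / (1×15.60×1.203))² = 0.0006702

0.000670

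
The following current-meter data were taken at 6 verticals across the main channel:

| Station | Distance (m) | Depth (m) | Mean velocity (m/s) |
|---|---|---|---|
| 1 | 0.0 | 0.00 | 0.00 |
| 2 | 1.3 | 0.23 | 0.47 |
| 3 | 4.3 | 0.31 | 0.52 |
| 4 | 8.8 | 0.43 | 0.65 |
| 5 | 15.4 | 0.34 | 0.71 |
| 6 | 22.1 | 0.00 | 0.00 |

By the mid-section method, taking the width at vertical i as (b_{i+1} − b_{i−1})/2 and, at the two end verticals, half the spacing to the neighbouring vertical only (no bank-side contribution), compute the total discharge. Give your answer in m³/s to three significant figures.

3.99 m³/s

w_2 = (4.3 − 0.0)/2 = 2.15 m; q_2 = 0.47 × 0.23 × 2.15 = 0.2324 m³/s
w_3 = (8.8 − 1.3)/2 = 3.75 m; q_3 = 0.52 × 0.31 × 3.75 = 0.6045 m³/s
w_4 = (15.4 − 4.3)/2 = 5.55 m; q_4 = 0.65 × 0.43 × 5.55 = 1.551 m³/s
w_5 = (22.1 − 8.8)/2 = 6.65 m; q_5 = 0.71 × 0.34 × 6.65 = 1.605 m³/s
Stations 1, 6 contribute zero (depth or velocity is 0).
Q = Σ qᵢ = 3.993 m³/s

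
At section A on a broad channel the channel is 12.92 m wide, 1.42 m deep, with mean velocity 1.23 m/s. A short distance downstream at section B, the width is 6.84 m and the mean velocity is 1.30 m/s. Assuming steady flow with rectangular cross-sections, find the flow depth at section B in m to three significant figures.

Q = A₁V₁ = (12.92×1.42) × 1.23 = 22.57 m³/s
d₂ = Q/(b₂ V₂) = 22.57/(6.84×1.30) = 2.538 m

2.54 m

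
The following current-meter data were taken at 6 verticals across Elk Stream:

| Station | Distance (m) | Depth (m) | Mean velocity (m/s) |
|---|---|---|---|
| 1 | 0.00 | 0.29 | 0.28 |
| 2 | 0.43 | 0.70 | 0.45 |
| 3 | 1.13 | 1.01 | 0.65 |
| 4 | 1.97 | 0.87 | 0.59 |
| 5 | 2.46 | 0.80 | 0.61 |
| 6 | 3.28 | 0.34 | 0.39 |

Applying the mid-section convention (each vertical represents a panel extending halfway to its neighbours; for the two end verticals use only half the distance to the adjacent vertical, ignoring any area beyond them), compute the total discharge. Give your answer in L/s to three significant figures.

w_1 = (0.43 − 0.00)/2 = 0.215 m; q_1 = 0.28 × 0.29 × 0.215 = 0.01746 m³/s
w_2 = (1.13 − 0.00)/2 = 0.565 m; q_2 = 0.45 × 0.70 × 0.565 = 0.1780 m³/s
w_3 = (1.97 − 0.43)/2 = 0.77 m; q_3 = 0.65 × 1.01 × 0.77 = 0.5055 m³/s
w_4 = (2.46 − 1.13)/2 = 0.665 m; q_4 = 0.59 × 0.87 × 0.665 = 0.3413 m³/s
w_5 = (3.28 − 1.97)/2 = 0.655 m; q_5 = 0.61 × 0.80 × 0.655 = 0.3196 m³/s
w_6 = (3.28 − 2.46)/2 = 0.41 m; q_6 = 0.39 × 0.34 × 0.41 = 0.05437 m³/s
Q = Σ qᵢ = 1.416 m³/s
= 1.416 × 1000 = 1416 L/s

1420 L/s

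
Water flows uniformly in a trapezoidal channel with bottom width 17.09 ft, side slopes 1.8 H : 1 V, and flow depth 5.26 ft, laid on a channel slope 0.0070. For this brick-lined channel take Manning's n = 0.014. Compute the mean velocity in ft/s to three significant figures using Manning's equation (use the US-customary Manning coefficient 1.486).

A = (b + z·y)·y = (17.09 + 1.8×5.26)×5.26 = 139.7 ft²
P = b + 2y√(1+z²) = 17.09 + 2×5.26×√(1+1.8²) = 38.75 ft
R = A/P = 139.7/38.75 = 3.605 ft
Q = (1.486/n)·A·R^(2/3)·S^(1/2) = (1.486/0.014) × 139.7 × 3.605^(2/3) × 0.0070^(1/2) = 2917 ft³/s
V = Q/A = 2917/139.7 = 20.88 ft/s

20.9 ft/s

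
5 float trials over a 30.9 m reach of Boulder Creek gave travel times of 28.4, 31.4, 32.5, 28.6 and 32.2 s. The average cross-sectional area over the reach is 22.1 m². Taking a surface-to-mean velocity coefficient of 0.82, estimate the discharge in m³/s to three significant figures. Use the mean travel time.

18.3 m³/s

t̄ = (28.4 + 31.4 + 32.5 + 28.6 + 32.2) / 5 = 30.62 s
v_surface = L / t̄ = 30.9 / 30.62 = 1.009 m/s
v_mean = 0.82 × 1.009 = 0.8275 m/s
Q = A × v_mean = 22.1 × 0.8275 = 18.29 m³/s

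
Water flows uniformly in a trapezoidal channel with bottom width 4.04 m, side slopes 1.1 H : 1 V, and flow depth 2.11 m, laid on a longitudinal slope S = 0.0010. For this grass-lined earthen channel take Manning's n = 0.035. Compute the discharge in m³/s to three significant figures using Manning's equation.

A = (b + z·y)·y = (4.04 + 1.1×2.11)×2.11 = 13.42 m²
P = b + 2y√(1+z²) = 4.04 + 2×2.11×√(1+1.1²) = 10.31 m
R = A/P = 13.42/10.31 = 1.301 m
Q = (1/n)·A·R^(2/3)·S^(1/2) = (1/0.035) × 13.42 × 1.301^(2/3) × 0.0010^(1/2) = 14.45 m³/s

14.5 m³/s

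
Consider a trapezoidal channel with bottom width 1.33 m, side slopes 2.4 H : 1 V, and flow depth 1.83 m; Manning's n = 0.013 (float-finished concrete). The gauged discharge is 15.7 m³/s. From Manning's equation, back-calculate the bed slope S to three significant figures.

0.000398

A = (b + z·y)·y = (1.33 + 2.4×1.83)×1.83 = 10.47 m²
P = b + 2y√(1+z²) = 1.33 + 2×1.83×√(1+2.4²) = 10.85 m
R = A/P = 10.47/10.85 = 0.9654 m
S = (Q·n / (1·A·R^(2/3)))² = (15.7×0.013 / (1×10.47×0.9768))² = 0.0003982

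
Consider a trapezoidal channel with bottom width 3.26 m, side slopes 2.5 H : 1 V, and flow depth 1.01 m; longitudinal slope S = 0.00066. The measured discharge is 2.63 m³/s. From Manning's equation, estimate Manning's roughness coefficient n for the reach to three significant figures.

0.0438

A = (b + z·y)·y = (3.26 + 2.5×1.01)×1.01 = 5.843 m²
P = b + 2y√(1+z²) = 3.26 + 2×1.01×√(1+2.5²) = 8.699 m
R = A/P = 5.843/8.699 = 0.6717 m
n = (1/Q)·A·R^(2/3)·S^(1/2) = (1/2.63) × 5.843 × 0.7670 × 0.02569 = 0.04377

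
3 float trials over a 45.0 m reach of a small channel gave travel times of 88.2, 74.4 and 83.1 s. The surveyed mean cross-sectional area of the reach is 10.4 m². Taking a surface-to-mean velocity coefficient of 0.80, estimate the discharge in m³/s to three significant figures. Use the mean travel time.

4.57 m³/s

t̄ = (88.2 + 74.4 + 83.1) / 3 = 81.9 s
v_surface = L / t̄ = 45.0 / 81.9 = 0.5495 m/s
v_mean = 0.80 × 0.5495 = 0.4396 m/s
Q = A × v_mean = 10.4 × 0.4396 = 4.571 m³/s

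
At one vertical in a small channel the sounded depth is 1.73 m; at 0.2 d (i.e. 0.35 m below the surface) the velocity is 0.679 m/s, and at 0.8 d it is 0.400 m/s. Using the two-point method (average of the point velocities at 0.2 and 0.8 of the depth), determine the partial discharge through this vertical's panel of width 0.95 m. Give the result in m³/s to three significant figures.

0.887 m³/s

v̄ = (0.679 + 0.400) / 2 = 0.5395 m/s
q = v̄ × d × w = 0.5395 × 1.73 × 0.95 = 0.8867 m³/s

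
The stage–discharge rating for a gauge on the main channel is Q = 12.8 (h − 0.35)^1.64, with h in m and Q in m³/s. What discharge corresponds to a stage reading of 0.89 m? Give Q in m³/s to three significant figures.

Q = 12.8 × (0.89 − 0.35)^1.64 = 12.8 × 0.54^1.64 = 4.659 m³/s

4.66 m³/s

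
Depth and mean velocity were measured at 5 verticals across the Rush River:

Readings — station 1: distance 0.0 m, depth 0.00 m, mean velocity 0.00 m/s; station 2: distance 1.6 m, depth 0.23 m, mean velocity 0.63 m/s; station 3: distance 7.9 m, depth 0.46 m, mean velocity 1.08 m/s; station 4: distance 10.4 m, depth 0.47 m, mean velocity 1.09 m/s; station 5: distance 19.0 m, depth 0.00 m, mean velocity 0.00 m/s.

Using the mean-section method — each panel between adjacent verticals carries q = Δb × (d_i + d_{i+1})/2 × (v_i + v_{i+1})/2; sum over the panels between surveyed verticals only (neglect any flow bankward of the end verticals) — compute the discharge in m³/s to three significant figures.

4.28 m³/s

Panel 1-2: Δb = 1.6 m, d̄ = (0.00+0.23)/2 = 0.115, v̄ = (0.00+0.63)/2 = 0.315 → q = 1.6×0.115×0.315 = 0.05796 m³/s
Panel 2-3: Δb = 6.3 m, d̄ = (0.23+0.46)/2 = 0.345, v̄ = (0.63+1.08)/2 = 0.855 → q = 6.3×0.345×0.855 = 1.858 m³/s
Panel 3-4: Δb = 2.5 m, d̄ = (0.46+0.47)/2 = 0.465, v̄ = (1.08+1.09)/2 = 1.085 → q = 2.5×0.465×1.085 = 1.261 m³/s
Panel 4-5: Δb = 8.6 m, d̄ = (0.47+0.00)/2 = 0.235, v̄ = (1.09+0.00)/2 = 0.545 → q = 8.6×0.235×0.545 = 1.101 m³/s
Q = Σ q = 4.279 m³/s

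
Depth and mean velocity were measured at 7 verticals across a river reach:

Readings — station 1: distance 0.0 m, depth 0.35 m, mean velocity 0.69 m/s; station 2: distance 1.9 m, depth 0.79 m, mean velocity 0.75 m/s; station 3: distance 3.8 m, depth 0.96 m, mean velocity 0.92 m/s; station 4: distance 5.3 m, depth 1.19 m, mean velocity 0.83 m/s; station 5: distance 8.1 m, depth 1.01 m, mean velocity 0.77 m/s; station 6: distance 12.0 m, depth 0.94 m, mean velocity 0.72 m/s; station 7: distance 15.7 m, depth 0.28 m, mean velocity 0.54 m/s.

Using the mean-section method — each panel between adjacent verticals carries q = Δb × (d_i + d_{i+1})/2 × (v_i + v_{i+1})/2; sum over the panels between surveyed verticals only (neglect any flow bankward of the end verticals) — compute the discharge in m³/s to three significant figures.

10.3 m³/s

Panel 1-2: Δb = 1.9 m, d̄ = (0.35+0.79)/2 = 0.57, v̄ = (0.69+0.75)/2 = 0.72 → q = 1.9×0.57×0.72 = 0.7798 m³/s
Panel 2-3: Δb = 1.9 m, d̄ = (0.79+0.96)/2 = 0.875, v̄ = (0.75+0.92)/2 = 0.835 → q = 1.9×0.875×0.835 = 1.388 m³/s
Panel 3-4: Δb = 1.5 m, d̄ = (0.96+1.19)/2 = 1.075, v̄ = (0.92+0.83)/2 = 0.875 → q = 1.5×1.075×0.875 = 1.411 m³/s
Panel 4-5: Δb = 2.8 m, d̄ = (1.19+1.01)/2 = 1.1, v̄ = (0.83+0.77)/2 = 0.8 → q = 2.8×1.1×0.8 = 2.464 m³/s
Panel 5-6: Δb = 3.9 m, d̄ = (1.01+0.94)/2 = 0.975, v̄ = (0.77+0.72)/2 = 0.745 → q = 3.9×0.975×0.745 = 2.833 m³/s
Panel 6-7: Δb = 3.7 m, d̄ = (0.94+0.28)/2 = 0.61, v̄ = (0.72+0.54)/2 = 0.63 → q = 3.7×0.61×0.63 = 1.422 m³/s
Q = Σ q = 10.30 m³/s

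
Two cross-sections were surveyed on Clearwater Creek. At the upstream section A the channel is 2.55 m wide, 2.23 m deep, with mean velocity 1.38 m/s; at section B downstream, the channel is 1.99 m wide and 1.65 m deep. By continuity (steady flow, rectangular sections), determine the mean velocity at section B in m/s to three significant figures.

2.39 m/s

Q = A₁V₁ = (2.55×2.23) × 1.38 = 7.847 m³/s
A₂ = 1.99 × 1.65 = 3.284 m²
V₂ = Q/A₂ = 7.847/3.284 = 2.390 m/s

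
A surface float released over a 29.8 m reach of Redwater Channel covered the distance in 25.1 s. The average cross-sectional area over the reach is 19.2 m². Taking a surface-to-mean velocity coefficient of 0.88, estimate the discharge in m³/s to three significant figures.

v_surface = L / t̄ = 29.8 / 25.1 = 1.187 m/s
v_mean = 0.88 × 1.187 = 1.045 m/s
Q = A × v_mean = 19.2 × 1.045 = 20.06 m³/s

20.1 m³/s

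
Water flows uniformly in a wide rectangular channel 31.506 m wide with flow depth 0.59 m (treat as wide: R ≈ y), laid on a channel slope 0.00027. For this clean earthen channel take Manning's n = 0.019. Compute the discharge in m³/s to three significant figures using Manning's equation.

11.3 m³/s

A = b·y = 31.506 × 0.59 = 18.59 m²
Wide channel: R ≈ y = 0.59 m
Q = (1/n)·A·R^(2/3)·S^(1/2) = (1/0.019) × 18.59 × 0.5900^(2/3) × 0.00027^(1/2) = 11.31 m³/s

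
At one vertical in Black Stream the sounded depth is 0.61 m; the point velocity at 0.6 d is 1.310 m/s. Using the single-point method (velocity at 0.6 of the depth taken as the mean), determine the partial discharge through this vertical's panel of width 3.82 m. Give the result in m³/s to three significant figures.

v̄ = v₀.₆ = 1.310 m/s
q = v̄ × d × w = 1.310 × 0.61 × 3.82 = 3.053 m³/s

3.05 m³/s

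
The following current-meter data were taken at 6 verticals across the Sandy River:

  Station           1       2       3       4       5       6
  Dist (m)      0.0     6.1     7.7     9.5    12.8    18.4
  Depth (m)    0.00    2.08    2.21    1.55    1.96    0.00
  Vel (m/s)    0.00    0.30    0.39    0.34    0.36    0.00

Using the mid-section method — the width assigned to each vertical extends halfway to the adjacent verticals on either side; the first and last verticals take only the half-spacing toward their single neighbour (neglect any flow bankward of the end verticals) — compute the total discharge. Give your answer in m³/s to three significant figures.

w_2 = (7.7 − 0.0)/2 = 3.85 m; q_2 = 0.30 × 2.08 × 3.85 = 2.402 m³/s
w_3 = (9.5 − 6.1)/2 = 1.7 m; q_3 = 0.39 × 2.21 × 1.7 = 1.465 m³/s
w_4 = (12.8 − 7.7)/2 = 2.55 m; q_4 = 0.34 × 1.55 × 2.55 = 1.344 m³/s
w_5 = (18.4 − 9.5)/2 = 4.45 m; q_5 = 0.36 × 1.96 × 4.45 = 3.140 m³/s
Stations 1, 6 contribute zero (depth or velocity is 0).
Q = Σ qᵢ = 8.351 m³/s

8.35 m³/s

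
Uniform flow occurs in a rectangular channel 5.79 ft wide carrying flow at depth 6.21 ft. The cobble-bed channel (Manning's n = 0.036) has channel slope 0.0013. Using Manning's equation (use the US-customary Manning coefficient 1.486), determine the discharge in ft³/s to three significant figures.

A = b·y = 5.79 × 6.21 = 35.96 ft²
P = b + 2y = 5.79 + 2×6.21 = 18.21 ft
R = A/P = 35.96/18.21 = 1.975 ft
Q = (1.486/n)·A·R^(2/3)·S^(1/2) = (1.486/0.036) × 35.96 × 1.975^(2/3) × 0.0013^(1/2) = 84.22 ft³/s

84.2 ft³/s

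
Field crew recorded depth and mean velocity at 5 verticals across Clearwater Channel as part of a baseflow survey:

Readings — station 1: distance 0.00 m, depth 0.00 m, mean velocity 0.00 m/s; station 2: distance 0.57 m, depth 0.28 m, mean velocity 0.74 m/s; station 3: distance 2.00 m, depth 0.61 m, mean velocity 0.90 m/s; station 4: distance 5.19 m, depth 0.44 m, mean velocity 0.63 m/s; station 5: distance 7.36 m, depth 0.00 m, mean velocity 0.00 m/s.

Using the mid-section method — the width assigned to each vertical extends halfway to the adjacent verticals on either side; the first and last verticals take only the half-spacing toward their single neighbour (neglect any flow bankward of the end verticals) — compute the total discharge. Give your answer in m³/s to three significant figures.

2.22 m³/s

w_2 = (2.00 − 0.00)/2 = 1 m; q_2 = 0.74 × 0.28 × 1 = 0.2072 m³/s
w_3 = (5.19 − 0.57)/2 = 2.31 m; q_3 = 0.90 × 0.61 × 2.31 = 1.268 m³/s
w_4 = (7.36 − 2.00)/2 = 2.68 m; q_4 = 0.63 × 0.44 × 2.68 = 0.7429 m³/s
Stations 1, 5 contribute zero (depth or velocity is 0).
Q = Σ qᵢ = 2.218 m³/s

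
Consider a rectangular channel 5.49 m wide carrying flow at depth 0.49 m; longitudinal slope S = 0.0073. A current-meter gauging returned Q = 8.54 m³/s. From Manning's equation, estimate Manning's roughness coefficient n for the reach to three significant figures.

A = b·y = 5.49 × 0.49 = 2.690 m²
P = b + 2y = 5.49 + 2×0.49 = 6.470 m
R = A/P = 2.690/6.470 = 0.4158 m
n = (1/Q)·A·R^(2/3)·S^(1/2) = (1/8.54) × 2.690 × 0.5571 × 0.08544 = 0.01499

0.0150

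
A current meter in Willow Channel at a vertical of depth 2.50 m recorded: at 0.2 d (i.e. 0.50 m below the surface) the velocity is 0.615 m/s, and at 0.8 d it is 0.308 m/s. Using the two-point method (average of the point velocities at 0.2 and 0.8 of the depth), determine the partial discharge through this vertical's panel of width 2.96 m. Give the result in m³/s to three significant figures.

3.42 m³/s

v̄ = (0.615 + 0.308) / 2 = 0.4615 m/s
q = v̄ × d × w = 0.4615 × 2.50 × 2.96 = 3.415 m³/s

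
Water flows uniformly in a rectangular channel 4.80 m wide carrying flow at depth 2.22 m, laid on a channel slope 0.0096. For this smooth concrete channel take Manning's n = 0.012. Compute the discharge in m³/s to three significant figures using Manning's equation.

95.7 m³/s

A = b·y = 4.80 × 2.22 = 10.66 m²
P = b + 2y = 4.80 + 2×2.22 = 9.240 m
R = A/P = 10.66/9.240 = 1.153 m
Q = (1/n)·A·R^(2/3)·S^(1/2) = (1/0.012) × 10.66 × 1.153^(2/3) × 0.0096^(1/2) = 95.68 m³/s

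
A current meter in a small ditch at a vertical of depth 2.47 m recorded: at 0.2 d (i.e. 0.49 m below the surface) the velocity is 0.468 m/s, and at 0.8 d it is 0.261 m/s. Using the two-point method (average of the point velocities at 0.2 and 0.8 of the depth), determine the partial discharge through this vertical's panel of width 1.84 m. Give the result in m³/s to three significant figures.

1.66 m³/s

v̄ = (0.468 + 0.261) / 2 = 0.3645 m/s
q = v̄ × d × w = 0.3645 × 2.47 × 1.84 = 1.657 m³/s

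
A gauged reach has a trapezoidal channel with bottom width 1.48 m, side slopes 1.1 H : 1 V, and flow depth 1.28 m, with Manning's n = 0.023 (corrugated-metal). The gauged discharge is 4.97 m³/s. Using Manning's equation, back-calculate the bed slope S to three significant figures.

A = (b + z·y)·y = (1.48 + 1.1×1.28)×1.28 = 3.697 m²
P = b + 2y√(1+z²) = 1.48 + 2×1.28×√(1+1.1²) = 5.286 m
R = A/P = 3.697/5.286 = 0.6994 m
S = (Q·n / (1·A·R^(2/3)))² = (4.97×0.023 / (1×3.697×0.7879))² = 0.001540

0.00154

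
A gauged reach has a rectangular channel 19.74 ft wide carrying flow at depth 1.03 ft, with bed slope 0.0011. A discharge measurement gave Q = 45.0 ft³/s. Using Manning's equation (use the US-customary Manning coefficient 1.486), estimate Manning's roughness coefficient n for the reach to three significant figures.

A = b·y = 19.74 × 1.03 = 20.33 ft²
P = b + 2y = 19.74 + 2×1.03 = 21.80 ft
R = A/P = 20.33/21.80 = 0.9327 ft
n = (1.486/Q)·A·R^(2/3)·S^(1/2) = (1.486/45.0) × 20.33 × 0.9546 × 0.03317 = 0.02126

0.0213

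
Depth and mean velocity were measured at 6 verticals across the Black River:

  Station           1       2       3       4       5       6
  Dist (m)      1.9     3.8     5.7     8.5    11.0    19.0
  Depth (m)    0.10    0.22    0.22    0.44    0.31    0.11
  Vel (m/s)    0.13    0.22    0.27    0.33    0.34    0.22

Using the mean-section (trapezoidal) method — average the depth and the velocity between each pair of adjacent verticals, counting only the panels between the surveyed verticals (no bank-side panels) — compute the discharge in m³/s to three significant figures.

1.22 m³/s

Panel 1-2: Δb = 1.9 m, d̄ = (0.10+0.22)/2 = 0.16, v̄ = (0.13+0.22)/2 = 0.175 → q = 1.9×0.16×0.175 = 0.05320 m³/s
Panel 2-3: Δb = 1.9 m, d̄ = (0.22+0.22)/2 = 0.22, v̄ = (0.22+0.27)/2 = 0.245 → q = 1.9×0.22×0.245 = 0.1024 m³/s
Panel 3-4: Δb = 2.8 m, d̄ = (0.22+0.44)/2 = 0.33, v̄ = (0.27+0.33)/2 = 0.3 → q = 2.8×0.33×0.3 = 0.2772 m³/s
Panel 4-5: Δb = 2.5 m, d̄ = (0.44+0.31)/2 = 0.375, v̄ = (0.33+0.34)/2 = 0.335 → q = 2.5×0.375×0.335 = 0.3141 m³/s
Panel 5-6: Δb = 8 m, d̄ = (0.31+0.11)/2 = 0.21, v̄ = (0.34+0.22)/2 = 0.28 → q = 8×0.21×0.28 = 0.4704 m³/s
Q = Σ q = 1.217 m³/s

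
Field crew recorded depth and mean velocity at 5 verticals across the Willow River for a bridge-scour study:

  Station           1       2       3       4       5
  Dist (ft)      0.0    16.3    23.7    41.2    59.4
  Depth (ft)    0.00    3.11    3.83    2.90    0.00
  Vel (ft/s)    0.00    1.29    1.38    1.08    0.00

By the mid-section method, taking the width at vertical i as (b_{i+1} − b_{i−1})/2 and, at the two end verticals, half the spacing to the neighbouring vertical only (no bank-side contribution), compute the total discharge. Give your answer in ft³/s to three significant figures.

169 ft³/s

w_2 = (23.7 − 0.0)/2 = 11.85 ft; q_2 = 1.29 × 3.11 × 11.85 = 47.54 ft³/s
w_3 = (41.2 − 16.3)/2 = 12.45 ft; q_3 = 1.38 × 3.83 × 12.45 = 65.80 ft³/s
w_4 = (59.4 − 23.7)/2 = 17.85 ft; q_4 = 1.08 × 2.90 × 17.85 = 55.91 ft³/s
Stations 1, 5 contribute zero (depth or velocity is 0).
Q = Σ qᵢ = 169.3 ft³/s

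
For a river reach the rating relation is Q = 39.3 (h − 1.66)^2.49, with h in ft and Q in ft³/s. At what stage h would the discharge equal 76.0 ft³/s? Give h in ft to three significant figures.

h − h₀ = (Q/C)^(1/b) = (76.0/39.3)^(1/2.49) = 1.303 ft
h = 1.66 + 1.303 = 2.963 ft

2.96 ft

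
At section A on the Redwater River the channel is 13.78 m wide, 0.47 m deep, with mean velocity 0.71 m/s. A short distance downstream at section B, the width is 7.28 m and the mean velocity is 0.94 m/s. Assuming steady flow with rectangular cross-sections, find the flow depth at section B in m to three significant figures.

Q = A₁V₁ = (13.78×0.47) × 0.71 = 4.598 m³/s
d₂ = Q/(b₂ V₂) = 4.598/(7.28×0.94) = 0.6720 m

0.672 m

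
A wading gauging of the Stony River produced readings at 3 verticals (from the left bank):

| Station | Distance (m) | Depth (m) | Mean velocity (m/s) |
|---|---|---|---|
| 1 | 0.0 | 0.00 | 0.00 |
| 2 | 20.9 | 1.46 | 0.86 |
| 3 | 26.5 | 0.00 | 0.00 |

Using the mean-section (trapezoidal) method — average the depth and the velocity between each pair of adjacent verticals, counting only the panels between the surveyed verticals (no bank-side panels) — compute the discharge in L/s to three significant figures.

8320 L/s

Panel 1-2: Δb = 20.9 m, d̄ = (0.00+1.46)/2 = 0.73, v̄ = (0.00+0.86)/2 = 0.43 → q = 20.9×0.73×0.43 = 6.561 m³/s
Panel 2-3: Δb = 5.6 m, d̄ = (1.46+0.00)/2 = 0.73, v̄ = (0.86+0.00)/2 = 0.43 → q = 5.6×0.73×0.43 = 1.758 m³/s
Q = Σ q = 8.318 m³/s
= 8.318 × 1000 = 8318 L/s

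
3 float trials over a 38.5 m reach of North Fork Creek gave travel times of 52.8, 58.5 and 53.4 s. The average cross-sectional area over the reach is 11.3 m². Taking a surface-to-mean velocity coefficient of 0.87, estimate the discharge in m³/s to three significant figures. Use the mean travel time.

6.89 m³/s

t̄ = (52.8 + 58.5 + 53.4) / 3 = 54.9 s
v_surface = L / t̄ = 38.5 / 54.9 = 0.7013 m/s
v_mean = 0.87 × 0.7013 = 0.6101 m/s
Q = A × v_mean = 11.3 × 0.6101 = 6.894 m³/s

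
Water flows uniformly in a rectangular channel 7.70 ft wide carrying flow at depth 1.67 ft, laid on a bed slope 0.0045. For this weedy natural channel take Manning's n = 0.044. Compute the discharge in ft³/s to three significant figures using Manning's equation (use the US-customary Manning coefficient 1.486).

32.3 ft³/s

A = b·y = 7.70 × 1.67 = 12.86 ft²
P = b + 2y = 7.70 + 2×1.67 = 11.04 ft
R = A/P = 12.86/11.04 = 1.165 ft
Q = (1.486/n)·A·R^(2/3)·S^(1/2) = (1.486/0.044) × 12.86 × 1.165^(2/3) × 0.0045^(1/2) = 32.25 ft³/s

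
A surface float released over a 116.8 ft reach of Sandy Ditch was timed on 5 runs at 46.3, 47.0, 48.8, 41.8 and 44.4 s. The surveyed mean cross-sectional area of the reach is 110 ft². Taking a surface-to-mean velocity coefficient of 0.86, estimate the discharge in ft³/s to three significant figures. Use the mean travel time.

t̄ = (46.3 + 47.0 + 48.8 + 41.8 + 44.4) / 5 = 45.66 s
v_surface = L / t̄ = 116.8 / 45.66 = 2.558 ft/s
v_mean = 0.86 × 2.558 = 2.200 ft/s
Q = A × v_mean = 110 × 2.200 = 242.0 ft³/s

242 ft³/s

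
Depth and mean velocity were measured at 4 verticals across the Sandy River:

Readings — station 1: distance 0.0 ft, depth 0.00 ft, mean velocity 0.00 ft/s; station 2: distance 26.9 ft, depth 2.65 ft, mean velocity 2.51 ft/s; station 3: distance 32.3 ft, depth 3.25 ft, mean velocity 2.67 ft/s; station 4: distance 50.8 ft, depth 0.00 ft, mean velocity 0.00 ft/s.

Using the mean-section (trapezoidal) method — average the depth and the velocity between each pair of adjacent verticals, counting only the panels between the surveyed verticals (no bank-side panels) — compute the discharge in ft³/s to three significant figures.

Panel 1-2: Δb = 26.9 ft, d̄ = (0.00+2.65)/2 = 1.325, v̄ = (0.00+2.51)/2 = 1.255 → q = 26.9×1.325×1.255 = 44.73 ft³/s
Panel 2-3: Δb = 5.4 ft, d̄ = (2.65+3.25)/2 = 2.95, v̄ = (2.51+2.67)/2 = 2.59 → q = 5.4×2.95×2.59 = 41.26 ft³/s
Panel 3-4: Δb = 18.5 ft, d̄ = (3.25+0.00)/2 = 1.625, v̄ = (2.67+0.00)/2 = 1.335 → q = 18.5×1.625×1.335 = 40.13 ft³/s
Q = Σ q = 126.1 ft³/s

126 ft³/s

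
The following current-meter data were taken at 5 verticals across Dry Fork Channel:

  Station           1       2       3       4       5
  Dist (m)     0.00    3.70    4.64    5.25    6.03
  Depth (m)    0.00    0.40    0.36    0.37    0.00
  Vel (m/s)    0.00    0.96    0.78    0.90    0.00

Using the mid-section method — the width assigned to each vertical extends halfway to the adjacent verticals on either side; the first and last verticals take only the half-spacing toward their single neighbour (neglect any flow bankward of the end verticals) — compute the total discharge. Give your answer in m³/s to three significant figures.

1.34 m³/s

w_2 = (4.64 − 0.00)/2 = 2.32 m; q_2 = 0.96 × 0.40 × 2.32 = 0.8909 m³/s
w_3 = (5.25 − 3.70)/2 = 0.775 m; q_3 = 0.78 × 0.36 × 0.775 = 0.2176 m³/s
w_4 = (6.03 − 4.64)/2 = 0.695 m; q_4 = 0.90 × 0.37 × 0.695 = 0.2314 m³/s
Stations 1, 5 contribute zero (depth or velocity is 0).
Q = Σ qᵢ = 1.340 m³/s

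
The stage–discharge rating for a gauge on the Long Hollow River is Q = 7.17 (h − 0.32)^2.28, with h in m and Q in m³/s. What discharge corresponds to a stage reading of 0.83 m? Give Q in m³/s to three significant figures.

Q = 7.17 × (0.83 − 0.32)^2.28 = 7.17 × 0.51^2.28 = 1.544 m³/s

1.54 m³/s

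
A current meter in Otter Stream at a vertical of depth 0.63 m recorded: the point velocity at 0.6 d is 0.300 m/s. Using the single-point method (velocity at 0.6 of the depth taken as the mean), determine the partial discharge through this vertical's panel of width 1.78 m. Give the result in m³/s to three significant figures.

0.336 m³/s

v̄ = v₀.₆ = 0.300 m/s
q = v̄ × d × w = 0.3000 × 0.63 × 1.78 = 0.3364 m³/s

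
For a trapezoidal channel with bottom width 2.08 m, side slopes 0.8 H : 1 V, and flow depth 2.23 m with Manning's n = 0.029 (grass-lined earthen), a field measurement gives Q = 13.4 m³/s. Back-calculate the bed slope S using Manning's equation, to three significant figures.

A = (b + z·y)·y = (2.08 + 0.8×2.23)×2.23 = 8.617 m²
P = b + 2y√(1+z²) = 2.08 + 2×2.23×√(1+0.8²) = 7.792 m
R = A/P = 8.617/7.792 = 1.106 m
S = (Q·n / (1·A·R^(2/3)))² = (13.4×0.029 / (1×8.617×1.069))² = 0.001778

0.00178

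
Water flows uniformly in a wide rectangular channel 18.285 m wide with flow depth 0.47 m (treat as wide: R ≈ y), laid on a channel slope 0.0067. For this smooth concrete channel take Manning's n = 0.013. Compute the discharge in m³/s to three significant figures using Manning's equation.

32.7 m³/s

A = b·y = 18.285 × 0.47 = 8.594 m²
Wide channel: R ≈ y = 0.47 m
Q = (1/n)·A·R^(2/3)·S^(1/2) = (1/0.013) × 8.594 × 0.4700^(2/3) × 0.0067^(1/2) = 32.71 m³/s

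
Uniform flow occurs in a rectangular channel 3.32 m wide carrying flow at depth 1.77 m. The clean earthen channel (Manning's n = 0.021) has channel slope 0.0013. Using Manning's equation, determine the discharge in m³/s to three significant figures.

A = b·y = 3.32 × 1.77 = 5.876 m²
P = b + 2y = 3.32 + 2×1.77 = 6.860 m
R = A/P = 5.876/6.860 = 0.8566 m
Q = (1/n)·A·R^(2/3)·S^(1/2) = (1/0.021) × 5.876 × 0.8566^(2/3) × 0.0013^(1/2) = 9.100 m³/s

9.10 m³/s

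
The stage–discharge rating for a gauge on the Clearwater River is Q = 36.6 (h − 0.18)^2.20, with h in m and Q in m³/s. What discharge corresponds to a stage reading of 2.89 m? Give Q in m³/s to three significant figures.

Q = 36.6 × (2.89 − 0.18)^2.20 = 36.6 × 2.71^2.20 = 328.1 m³/s

328 m³/s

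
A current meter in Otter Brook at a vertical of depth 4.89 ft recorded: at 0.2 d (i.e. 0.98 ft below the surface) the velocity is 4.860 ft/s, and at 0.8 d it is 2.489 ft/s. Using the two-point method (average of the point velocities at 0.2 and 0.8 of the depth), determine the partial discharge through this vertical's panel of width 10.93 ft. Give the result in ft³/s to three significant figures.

196 ft³/s

v̄ = (4.860 + 2.489) / 2 = 3.675 ft/s
q = v̄ × d × w = 3.675 × 4.89 × 10.93 = 196.4 ft³/s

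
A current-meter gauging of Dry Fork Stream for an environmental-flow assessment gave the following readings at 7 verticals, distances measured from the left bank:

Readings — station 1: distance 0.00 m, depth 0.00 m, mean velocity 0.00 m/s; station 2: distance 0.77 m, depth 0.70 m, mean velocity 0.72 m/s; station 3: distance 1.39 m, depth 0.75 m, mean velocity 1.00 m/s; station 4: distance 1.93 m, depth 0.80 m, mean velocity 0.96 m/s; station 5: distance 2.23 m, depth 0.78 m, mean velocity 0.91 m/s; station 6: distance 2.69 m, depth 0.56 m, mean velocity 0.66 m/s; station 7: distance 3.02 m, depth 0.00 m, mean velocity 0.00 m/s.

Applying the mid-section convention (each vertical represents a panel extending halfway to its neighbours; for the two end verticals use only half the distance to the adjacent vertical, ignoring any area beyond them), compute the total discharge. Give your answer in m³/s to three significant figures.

w_2 = (1.39 − 0.00)/2 = 0.695 m; q_2 = 0.72 × 0.70 × 0.695 = 0.3503 m³/s
w_3 = (1.93 − 0.77)/2 = 0.58 m; q_3 = 1.00 × 0.75 × 0.58 = 0.4350 m³/s
w_4 = (2.23 − 1.39)/2 = 0.42 m; q_4 = 0.96 × 0.80 × 0.42 = 0.3226 m³/s
w_5 = (2.69 − 1.93)/2 = 0.38 m; q_5 = 0.91 × 0.78 × 0.38 = 0.2697 m³/s
w_6 = (3.02 − 2.23)/2 = 0.395 m; q_6 = 0.66 × 0.56 × 0.395 = 0.1460 m³/s
Stations 1, 7 contribute zero (depth or velocity is 0).
Q = Σ qᵢ = 1.524 m³/s

1.52 m³/s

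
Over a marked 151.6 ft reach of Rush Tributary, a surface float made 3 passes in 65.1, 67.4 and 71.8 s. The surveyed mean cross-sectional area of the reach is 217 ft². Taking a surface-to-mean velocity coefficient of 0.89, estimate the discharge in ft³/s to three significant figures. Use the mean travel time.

430 ft³/s

t̄ = (65.1 + 67.4 + 71.8) / 3 = 68.1 s
v_surface = L / t̄ = 151.6 / 68.1 = 2.226 ft/s
v_mean = 0.89 × 2.226 = 1.981 ft/s
Q = A × v_mean = 217 × 1.981 = 429.9 ft³/s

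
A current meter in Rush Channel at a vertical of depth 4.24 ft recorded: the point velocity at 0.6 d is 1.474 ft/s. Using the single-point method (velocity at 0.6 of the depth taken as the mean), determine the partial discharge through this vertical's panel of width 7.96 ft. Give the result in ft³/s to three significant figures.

v̄ = v₀.₆ = 1.474 ft/s
q = v̄ × d × w = 1.474 × 4.24 × 7.96 = 49.75 ft³/s

49.7 ft³/s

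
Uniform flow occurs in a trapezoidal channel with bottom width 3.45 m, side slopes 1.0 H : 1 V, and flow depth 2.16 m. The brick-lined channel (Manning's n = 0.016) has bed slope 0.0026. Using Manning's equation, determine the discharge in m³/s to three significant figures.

A = (b + z·y)·y = (3.45 + 1.0×2.16)×2.16 = 12.12 m²
P = b + 2y√(1+z²) = 3.45 + 2×2.16×√(1+1.0²) = 9.559 m
R = A/P = 12.12/9.559 = 1.268 m
Q = (1/n)·A·R^(2/3)·S^(1/2) = (1/0.016) × 12.12 × 1.268^(2/3) × 0.0026^(1/2) = 45.23 m³/s

45.2 m³/s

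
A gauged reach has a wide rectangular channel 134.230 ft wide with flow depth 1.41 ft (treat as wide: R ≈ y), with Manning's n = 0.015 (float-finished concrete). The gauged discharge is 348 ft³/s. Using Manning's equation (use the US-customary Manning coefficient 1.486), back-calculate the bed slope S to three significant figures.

A = b·y = 134.230 × 1.41 = 189.3 ft²
Wide channel: R ≈ y = 1.41 ft
S = (Q·n / (1.486·A·R^(2/3)))² = (348×0.015 / (1.486×189.3×1.257))² = 0.0002179

0.000218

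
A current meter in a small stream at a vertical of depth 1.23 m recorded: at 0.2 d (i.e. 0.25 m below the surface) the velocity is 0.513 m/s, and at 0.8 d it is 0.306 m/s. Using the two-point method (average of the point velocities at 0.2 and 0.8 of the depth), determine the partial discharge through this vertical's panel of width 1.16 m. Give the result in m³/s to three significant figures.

v̄ = (0.513 + 0.306) / 2 = 0.4095 m/s
q = v̄ × d × w = 0.4095 × 1.23 × 1.16 = 0.5843 m³/s

0.584 m³/s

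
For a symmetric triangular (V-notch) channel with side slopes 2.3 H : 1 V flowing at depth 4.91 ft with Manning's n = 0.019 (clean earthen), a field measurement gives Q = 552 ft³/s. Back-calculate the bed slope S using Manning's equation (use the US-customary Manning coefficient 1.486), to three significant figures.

0.00549

A = z·y² = 2.3×4.91² = 55.45 ft²
P = 2y√(1+z²) = 2×4.91×√(1+2.3²) = 24.63 ft
R = A/P = 55.45/24.63 = 2.251 ft
S = (Q·n / (1.486·A·R^(2/3)))² = (552×0.019 / (1.486×55.45×1.718))² = 0.005491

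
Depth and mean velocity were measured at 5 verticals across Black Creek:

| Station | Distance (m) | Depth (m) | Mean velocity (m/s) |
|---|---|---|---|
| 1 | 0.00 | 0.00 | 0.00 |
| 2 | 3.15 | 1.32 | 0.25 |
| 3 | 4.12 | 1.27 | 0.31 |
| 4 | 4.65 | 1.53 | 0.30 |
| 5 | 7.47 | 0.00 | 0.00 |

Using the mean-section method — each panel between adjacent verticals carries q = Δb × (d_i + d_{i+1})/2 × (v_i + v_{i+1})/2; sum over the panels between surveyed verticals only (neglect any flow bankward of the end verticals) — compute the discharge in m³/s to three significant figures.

Panel 1-2: Δb = 3.15 m, d̄ = (0.00+1.32)/2 = 0.66, v̄ = (0.00+0.25)/2 = 0.125 → q = 3.15×0.66×0.125 = 0.2599 m³/s
Panel 2-3: Δb = 0.97 m, d̄ = (1.32+1.27)/2 = 1.295, v̄ = (0.25+0.31)/2 = 0.28 → q = 0.97×1.295×0.28 = 0.3517 m³/s
Panel 3-4: Δb = 0.53 m, d̄ = (1.27+1.53)/2 = 1.4, v̄ = (0.31+0.30)/2 = 0.305 → q = 0.53×1.4×0.305 = 0.2263 m³/s
Panel 4-5: Δb = 2.82 m, d̄ = (1.53+0.00)/2 = 0.765, v̄ = (0.30+0.00)/2 = 0.15 → q = 2.82×0.765×0.15 = 0.3236 m³/s
Q = Σ q = 1.162 m³/s

1.16 m³/s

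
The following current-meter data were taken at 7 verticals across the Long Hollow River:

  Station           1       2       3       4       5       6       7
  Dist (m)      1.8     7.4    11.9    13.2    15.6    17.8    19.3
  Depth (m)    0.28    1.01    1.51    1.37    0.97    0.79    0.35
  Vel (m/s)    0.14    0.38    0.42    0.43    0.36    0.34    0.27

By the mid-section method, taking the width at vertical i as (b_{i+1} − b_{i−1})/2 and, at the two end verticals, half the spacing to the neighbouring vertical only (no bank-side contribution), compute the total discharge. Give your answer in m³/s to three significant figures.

w_1 = (7.4 − 1.8)/2 = 2.8 m; q_1 = 0.14 × 0.28 × 2.8 = 0.1098 m³/s
w_2 = (11.9 − 1.8)/2 = 5.05 m; q_2 = 0.38 × 1.01 × 5.05 = 1.938 m³/s
w_3 = (13.2 − 7.4)/2 = 2.9 m; q_3 = 0.42 × 1.51 × 2.9 = 1.839 m³/s
w_4 = (15.6 − 11.9)/2 = 1.85 m; q_4 = 0.43 × 1.37 × 1.85 = 1.090 m³/s
w_5 = (17.8 − 13.2)/2 = 2.3 m; q_5 = 0.36 × 0.97 × 2.3 = 0.8032 m³/s
w_6 = (19.3 − 15.6)/2 = 1.85 m; q_6 = 0.34 × 0.79 × 1.85 = 0.4969 m³/s
w_7 = (19.3 − 17.8)/2 = 0.75 m; q_7 = 0.27 × 0.35 × 0.75 = 0.07088 m³/s
Q = Σ qᵢ = 6.348 m³/s

6.35 m³/s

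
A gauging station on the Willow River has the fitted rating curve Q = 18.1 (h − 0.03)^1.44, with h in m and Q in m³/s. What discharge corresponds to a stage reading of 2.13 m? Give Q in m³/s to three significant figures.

Q = 18.1 × (2.13 − 0.03)^1.44 = 18.1 × 2.1^1.44 = 52.68 m³/s

52.7 m³/s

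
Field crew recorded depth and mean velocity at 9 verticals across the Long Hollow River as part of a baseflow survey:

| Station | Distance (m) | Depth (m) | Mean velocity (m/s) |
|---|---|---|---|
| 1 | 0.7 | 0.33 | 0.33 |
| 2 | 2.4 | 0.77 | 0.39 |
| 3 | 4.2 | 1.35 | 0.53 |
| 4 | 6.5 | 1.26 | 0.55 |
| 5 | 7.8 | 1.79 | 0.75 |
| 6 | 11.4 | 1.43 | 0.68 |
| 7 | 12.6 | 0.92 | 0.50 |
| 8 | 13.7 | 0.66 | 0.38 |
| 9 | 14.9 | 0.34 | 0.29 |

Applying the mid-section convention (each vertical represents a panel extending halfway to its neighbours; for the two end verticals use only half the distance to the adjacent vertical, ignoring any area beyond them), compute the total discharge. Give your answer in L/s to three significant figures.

9830 L/s

w_1 = (2.4 − 0.7)/2 = 0.85 m; q_1 = 0.33 × 0.33 × 0.85 = 0.09257 m³/s
w_2 = (4.2 − 0.7)/2 = 1.75 m; q_2 = 0.39 × 0.77 × 1.75 = 0.5255 m³/s
w_3 = (6.5 − 2.4)/2 = 2.05 m; q_3 = 0.53 × 1.35 × 2.05 = 1.467 m³/s
w_4 = (7.8 − 4.2)/2 = 1.8 m; q_4 = 0.55 × 1.26 × 1.8 = 1.247 m³/s
w_5 = (11.4 − 6.5)/2 = 2.45 m; q_5 = 0.75 × 1.79 × 2.45 = 3.289 m³/s
w_6 = (12.6 − 7.8)/2 = 2.4 m; q_6 = 0.68 × 1.43 × 2.4 = 2.334 m³/s
w_7 = (13.7 − 11.4)/2 = 1.15 m; q_7 = 0.50 × 0.92 × 1.15 = 0.5290 m³/s
w_8 = (14.9 − 12.6)/2 = 1.15 m; q_8 = 0.38 × 0.66 × 1.15 = 0.2884 m³/s
w_9 = (14.9 − 13.7)/2 = 0.6 m; q_9 = 0.29 × 0.34 × 0.6 = 0.05916 m³/s
Q = Σ qᵢ = 9.832 m³/s
= 9.832 × 1000 = 9832 L/s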